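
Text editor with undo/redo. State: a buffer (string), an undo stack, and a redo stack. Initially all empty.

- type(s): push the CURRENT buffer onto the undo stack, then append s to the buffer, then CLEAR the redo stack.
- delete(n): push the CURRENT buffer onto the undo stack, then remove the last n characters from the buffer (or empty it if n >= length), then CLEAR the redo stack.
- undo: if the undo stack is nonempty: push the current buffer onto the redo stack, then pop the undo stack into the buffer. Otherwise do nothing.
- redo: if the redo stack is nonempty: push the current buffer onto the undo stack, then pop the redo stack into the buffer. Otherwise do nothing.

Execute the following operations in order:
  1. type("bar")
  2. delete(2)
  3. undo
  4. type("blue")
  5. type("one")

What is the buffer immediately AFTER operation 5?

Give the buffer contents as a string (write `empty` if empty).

Answer: barblueone

Derivation:
After op 1 (type): buf='bar' undo_depth=1 redo_depth=0
After op 2 (delete): buf='b' undo_depth=2 redo_depth=0
After op 3 (undo): buf='bar' undo_depth=1 redo_depth=1
After op 4 (type): buf='barblue' undo_depth=2 redo_depth=0
After op 5 (type): buf='barblueone' undo_depth=3 redo_depth=0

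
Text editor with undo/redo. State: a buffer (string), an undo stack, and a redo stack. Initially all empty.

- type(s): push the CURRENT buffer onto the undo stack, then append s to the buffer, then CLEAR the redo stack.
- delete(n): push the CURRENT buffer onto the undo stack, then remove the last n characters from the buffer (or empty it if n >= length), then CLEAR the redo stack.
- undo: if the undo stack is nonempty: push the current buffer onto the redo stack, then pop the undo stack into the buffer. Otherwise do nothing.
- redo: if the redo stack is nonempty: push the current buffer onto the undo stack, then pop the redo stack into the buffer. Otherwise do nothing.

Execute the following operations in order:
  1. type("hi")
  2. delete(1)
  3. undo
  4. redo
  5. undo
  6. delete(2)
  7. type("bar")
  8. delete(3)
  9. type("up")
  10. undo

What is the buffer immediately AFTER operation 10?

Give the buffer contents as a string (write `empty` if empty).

After op 1 (type): buf='hi' undo_depth=1 redo_depth=0
After op 2 (delete): buf='h' undo_depth=2 redo_depth=0
After op 3 (undo): buf='hi' undo_depth=1 redo_depth=1
After op 4 (redo): buf='h' undo_depth=2 redo_depth=0
After op 5 (undo): buf='hi' undo_depth=1 redo_depth=1
After op 6 (delete): buf='(empty)' undo_depth=2 redo_depth=0
After op 7 (type): buf='bar' undo_depth=3 redo_depth=0
After op 8 (delete): buf='(empty)' undo_depth=4 redo_depth=0
After op 9 (type): buf='up' undo_depth=5 redo_depth=0
After op 10 (undo): buf='(empty)' undo_depth=4 redo_depth=1

Answer: empty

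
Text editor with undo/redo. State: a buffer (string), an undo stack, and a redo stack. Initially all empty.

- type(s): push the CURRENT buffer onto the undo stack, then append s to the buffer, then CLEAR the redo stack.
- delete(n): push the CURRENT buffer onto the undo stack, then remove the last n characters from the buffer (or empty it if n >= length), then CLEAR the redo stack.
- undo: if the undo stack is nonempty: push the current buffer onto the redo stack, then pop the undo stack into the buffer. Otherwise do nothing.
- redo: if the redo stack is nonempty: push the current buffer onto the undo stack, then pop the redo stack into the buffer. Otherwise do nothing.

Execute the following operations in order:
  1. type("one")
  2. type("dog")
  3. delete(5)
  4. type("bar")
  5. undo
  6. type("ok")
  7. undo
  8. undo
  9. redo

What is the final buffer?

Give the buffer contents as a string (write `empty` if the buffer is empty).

After op 1 (type): buf='one' undo_depth=1 redo_depth=0
After op 2 (type): buf='onedog' undo_depth=2 redo_depth=0
After op 3 (delete): buf='o' undo_depth=3 redo_depth=0
After op 4 (type): buf='obar' undo_depth=4 redo_depth=0
After op 5 (undo): buf='o' undo_depth=3 redo_depth=1
After op 6 (type): buf='ook' undo_depth=4 redo_depth=0
After op 7 (undo): buf='o' undo_depth=3 redo_depth=1
After op 8 (undo): buf='onedog' undo_depth=2 redo_depth=2
After op 9 (redo): buf='o' undo_depth=3 redo_depth=1

Answer: o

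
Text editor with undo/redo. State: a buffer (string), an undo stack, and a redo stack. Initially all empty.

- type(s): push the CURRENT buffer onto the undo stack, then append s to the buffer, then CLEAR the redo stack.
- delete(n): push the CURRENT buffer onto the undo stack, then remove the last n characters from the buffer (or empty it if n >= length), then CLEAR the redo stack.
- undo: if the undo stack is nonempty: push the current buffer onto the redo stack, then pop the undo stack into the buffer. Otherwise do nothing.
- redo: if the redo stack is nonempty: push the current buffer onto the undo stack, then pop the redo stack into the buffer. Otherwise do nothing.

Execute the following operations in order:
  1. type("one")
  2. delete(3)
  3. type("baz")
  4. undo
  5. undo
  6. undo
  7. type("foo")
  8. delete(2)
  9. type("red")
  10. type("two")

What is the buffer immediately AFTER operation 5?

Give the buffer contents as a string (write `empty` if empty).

Answer: one

Derivation:
After op 1 (type): buf='one' undo_depth=1 redo_depth=0
After op 2 (delete): buf='(empty)' undo_depth=2 redo_depth=0
After op 3 (type): buf='baz' undo_depth=3 redo_depth=0
After op 4 (undo): buf='(empty)' undo_depth=2 redo_depth=1
After op 5 (undo): buf='one' undo_depth=1 redo_depth=2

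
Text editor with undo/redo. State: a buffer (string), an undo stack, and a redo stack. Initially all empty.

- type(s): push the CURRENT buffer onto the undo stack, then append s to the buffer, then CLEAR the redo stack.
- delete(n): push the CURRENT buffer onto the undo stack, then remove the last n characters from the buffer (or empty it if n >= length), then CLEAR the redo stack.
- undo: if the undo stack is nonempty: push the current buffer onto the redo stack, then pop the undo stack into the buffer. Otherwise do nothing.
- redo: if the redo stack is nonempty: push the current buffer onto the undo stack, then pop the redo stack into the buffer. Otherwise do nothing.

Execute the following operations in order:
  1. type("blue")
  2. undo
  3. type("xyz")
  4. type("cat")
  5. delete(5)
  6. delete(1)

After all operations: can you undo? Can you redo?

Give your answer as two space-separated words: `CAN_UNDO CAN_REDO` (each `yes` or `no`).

After op 1 (type): buf='blue' undo_depth=1 redo_depth=0
After op 2 (undo): buf='(empty)' undo_depth=0 redo_depth=1
After op 3 (type): buf='xyz' undo_depth=1 redo_depth=0
After op 4 (type): buf='xyzcat' undo_depth=2 redo_depth=0
After op 5 (delete): buf='x' undo_depth=3 redo_depth=0
After op 6 (delete): buf='(empty)' undo_depth=4 redo_depth=0

Answer: yes no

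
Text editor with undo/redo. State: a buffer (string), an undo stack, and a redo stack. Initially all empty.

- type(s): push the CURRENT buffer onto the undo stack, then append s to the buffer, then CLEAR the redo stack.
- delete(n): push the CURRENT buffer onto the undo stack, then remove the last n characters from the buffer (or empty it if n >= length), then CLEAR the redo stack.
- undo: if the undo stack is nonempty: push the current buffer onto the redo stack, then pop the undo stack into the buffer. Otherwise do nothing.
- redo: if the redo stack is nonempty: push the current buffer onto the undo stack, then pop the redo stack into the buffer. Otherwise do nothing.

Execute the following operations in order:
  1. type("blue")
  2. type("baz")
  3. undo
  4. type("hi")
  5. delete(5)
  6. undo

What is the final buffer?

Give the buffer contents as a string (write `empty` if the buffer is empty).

After op 1 (type): buf='blue' undo_depth=1 redo_depth=0
After op 2 (type): buf='bluebaz' undo_depth=2 redo_depth=0
After op 3 (undo): buf='blue' undo_depth=1 redo_depth=1
After op 4 (type): buf='bluehi' undo_depth=2 redo_depth=0
After op 5 (delete): buf='b' undo_depth=3 redo_depth=0
After op 6 (undo): buf='bluehi' undo_depth=2 redo_depth=1

Answer: bluehi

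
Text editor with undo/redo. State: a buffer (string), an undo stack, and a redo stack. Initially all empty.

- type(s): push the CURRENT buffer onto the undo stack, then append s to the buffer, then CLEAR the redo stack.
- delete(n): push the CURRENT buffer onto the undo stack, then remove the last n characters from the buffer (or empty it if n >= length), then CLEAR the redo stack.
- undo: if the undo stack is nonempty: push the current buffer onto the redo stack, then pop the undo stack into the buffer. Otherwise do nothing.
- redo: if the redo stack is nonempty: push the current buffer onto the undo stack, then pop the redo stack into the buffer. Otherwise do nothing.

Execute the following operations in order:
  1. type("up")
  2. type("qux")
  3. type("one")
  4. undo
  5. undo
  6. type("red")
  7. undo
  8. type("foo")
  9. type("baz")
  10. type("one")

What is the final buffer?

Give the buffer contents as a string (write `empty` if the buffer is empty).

After op 1 (type): buf='up' undo_depth=1 redo_depth=0
After op 2 (type): buf='upqux' undo_depth=2 redo_depth=0
After op 3 (type): buf='upquxone' undo_depth=3 redo_depth=0
After op 4 (undo): buf='upqux' undo_depth=2 redo_depth=1
After op 5 (undo): buf='up' undo_depth=1 redo_depth=2
After op 6 (type): buf='upred' undo_depth=2 redo_depth=0
After op 7 (undo): buf='up' undo_depth=1 redo_depth=1
After op 8 (type): buf='upfoo' undo_depth=2 redo_depth=0
After op 9 (type): buf='upfoobaz' undo_depth=3 redo_depth=0
After op 10 (type): buf='upfoobazone' undo_depth=4 redo_depth=0

Answer: upfoobazone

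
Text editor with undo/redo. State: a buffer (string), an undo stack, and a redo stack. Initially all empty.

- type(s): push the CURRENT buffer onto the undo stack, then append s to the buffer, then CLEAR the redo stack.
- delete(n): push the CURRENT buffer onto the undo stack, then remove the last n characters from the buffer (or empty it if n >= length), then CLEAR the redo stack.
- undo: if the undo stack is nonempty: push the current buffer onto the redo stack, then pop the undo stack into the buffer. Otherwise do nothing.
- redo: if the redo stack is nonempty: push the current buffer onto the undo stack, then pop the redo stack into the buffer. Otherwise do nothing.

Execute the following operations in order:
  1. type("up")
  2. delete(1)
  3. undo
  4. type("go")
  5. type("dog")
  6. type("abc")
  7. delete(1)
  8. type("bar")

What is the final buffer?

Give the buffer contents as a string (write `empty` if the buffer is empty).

Answer: upgodogabbar

Derivation:
After op 1 (type): buf='up' undo_depth=1 redo_depth=0
After op 2 (delete): buf='u' undo_depth=2 redo_depth=0
After op 3 (undo): buf='up' undo_depth=1 redo_depth=1
After op 4 (type): buf='upgo' undo_depth=2 redo_depth=0
After op 5 (type): buf='upgodog' undo_depth=3 redo_depth=0
After op 6 (type): buf='upgodogabc' undo_depth=4 redo_depth=0
After op 7 (delete): buf='upgodogab' undo_depth=5 redo_depth=0
After op 8 (type): buf='upgodogabbar' undo_depth=6 redo_depth=0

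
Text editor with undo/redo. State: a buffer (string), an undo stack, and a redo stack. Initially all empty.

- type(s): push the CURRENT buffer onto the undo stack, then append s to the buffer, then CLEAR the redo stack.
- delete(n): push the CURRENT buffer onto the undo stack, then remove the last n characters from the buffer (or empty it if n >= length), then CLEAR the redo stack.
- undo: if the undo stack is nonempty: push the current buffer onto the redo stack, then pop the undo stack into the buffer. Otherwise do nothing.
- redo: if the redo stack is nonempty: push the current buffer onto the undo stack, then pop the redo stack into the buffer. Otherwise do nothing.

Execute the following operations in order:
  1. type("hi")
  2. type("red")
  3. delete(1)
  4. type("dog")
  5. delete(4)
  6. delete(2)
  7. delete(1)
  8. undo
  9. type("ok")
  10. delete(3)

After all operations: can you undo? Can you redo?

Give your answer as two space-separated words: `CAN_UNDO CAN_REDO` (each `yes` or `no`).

Answer: yes no

Derivation:
After op 1 (type): buf='hi' undo_depth=1 redo_depth=0
After op 2 (type): buf='hired' undo_depth=2 redo_depth=0
After op 3 (delete): buf='hire' undo_depth=3 redo_depth=0
After op 4 (type): buf='hiredog' undo_depth=4 redo_depth=0
After op 5 (delete): buf='hir' undo_depth=5 redo_depth=0
After op 6 (delete): buf='h' undo_depth=6 redo_depth=0
After op 7 (delete): buf='(empty)' undo_depth=7 redo_depth=0
After op 8 (undo): buf='h' undo_depth=6 redo_depth=1
After op 9 (type): buf='hok' undo_depth=7 redo_depth=0
After op 10 (delete): buf='(empty)' undo_depth=8 redo_depth=0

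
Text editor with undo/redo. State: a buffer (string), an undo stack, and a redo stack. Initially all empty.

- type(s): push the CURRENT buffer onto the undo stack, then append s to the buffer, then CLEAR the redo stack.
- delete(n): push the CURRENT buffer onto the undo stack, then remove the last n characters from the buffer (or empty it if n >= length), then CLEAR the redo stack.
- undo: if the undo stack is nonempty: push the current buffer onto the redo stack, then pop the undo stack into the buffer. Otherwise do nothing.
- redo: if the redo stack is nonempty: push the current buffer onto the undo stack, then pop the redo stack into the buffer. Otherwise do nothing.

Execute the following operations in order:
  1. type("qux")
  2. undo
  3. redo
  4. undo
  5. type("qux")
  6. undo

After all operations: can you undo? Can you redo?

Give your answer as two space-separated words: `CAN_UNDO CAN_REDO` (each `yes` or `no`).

After op 1 (type): buf='qux' undo_depth=1 redo_depth=0
After op 2 (undo): buf='(empty)' undo_depth=0 redo_depth=1
After op 3 (redo): buf='qux' undo_depth=1 redo_depth=0
After op 4 (undo): buf='(empty)' undo_depth=0 redo_depth=1
After op 5 (type): buf='qux' undo_depth=1 redo_depth=0
After op 6 (undo): buf='(empty)' undo_depth=0 redo_depth=1

Answer: no yes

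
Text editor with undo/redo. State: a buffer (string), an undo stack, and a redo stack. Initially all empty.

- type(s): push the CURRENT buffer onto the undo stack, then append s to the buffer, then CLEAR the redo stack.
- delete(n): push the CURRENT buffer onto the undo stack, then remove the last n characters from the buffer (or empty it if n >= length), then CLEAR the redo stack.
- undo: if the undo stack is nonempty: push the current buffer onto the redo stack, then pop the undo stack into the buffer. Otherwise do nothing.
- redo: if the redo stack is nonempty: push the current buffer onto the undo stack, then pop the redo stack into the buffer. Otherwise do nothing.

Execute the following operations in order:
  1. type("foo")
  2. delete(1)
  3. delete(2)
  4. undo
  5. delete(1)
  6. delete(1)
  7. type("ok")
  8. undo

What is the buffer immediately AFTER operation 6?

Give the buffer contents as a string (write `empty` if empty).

After op 1 (type): buf='foo' undo_depth=1 redo_depth=0
After op 2 (delete): buf='fo' undo_depth=2 redo_depth=0
After op 3 (delete): buf='(empty)' undo_depth=3 redo_depth=0
After op 4 (undo): buf='fo' undo_depth=2 redo_depth=1
After op 5 (delete): buf='f' undo_depth=3 redo_depth=0
After op 6 (delete): buf='(empty)' undo_depth=4 redo_depth=0

Answer: empty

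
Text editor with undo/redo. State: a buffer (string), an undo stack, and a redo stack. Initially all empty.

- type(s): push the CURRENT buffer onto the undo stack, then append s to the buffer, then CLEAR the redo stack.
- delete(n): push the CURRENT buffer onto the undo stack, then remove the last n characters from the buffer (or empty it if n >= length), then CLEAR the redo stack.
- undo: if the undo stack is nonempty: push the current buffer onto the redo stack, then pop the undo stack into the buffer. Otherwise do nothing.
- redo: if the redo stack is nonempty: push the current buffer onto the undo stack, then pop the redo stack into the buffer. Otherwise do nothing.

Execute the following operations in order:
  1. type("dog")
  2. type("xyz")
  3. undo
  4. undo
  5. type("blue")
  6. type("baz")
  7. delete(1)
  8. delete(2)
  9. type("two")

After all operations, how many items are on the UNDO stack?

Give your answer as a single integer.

Answer: 5

Derivation:
After op 1 (type): buf='dog' undo_depth=1 redo_depth=0
After op 2 (type): buf='dogxyz' undo_depth=2 redo_depth=0
After op 3 (undo): buf='dog' undo_depth=1 redo_depth=1
After op 4 (undo): buf='(empty)' undo_depth=0 redo_depth=2
After op 5 (type): buf='blue' undo_depth=1 redo_depth=0
After op 6 (type): buf='bluebaz' undo_depth=2 redo_depth=0
After op 7 (delete): buf='blueba' undo_depth=3 redo_depth=0
After op 8 (delete): buf='blue' undo_depth=4 redo_depth=0
After op 9 (type): buf='bluetwo' undo_depth=5 redo_depth=0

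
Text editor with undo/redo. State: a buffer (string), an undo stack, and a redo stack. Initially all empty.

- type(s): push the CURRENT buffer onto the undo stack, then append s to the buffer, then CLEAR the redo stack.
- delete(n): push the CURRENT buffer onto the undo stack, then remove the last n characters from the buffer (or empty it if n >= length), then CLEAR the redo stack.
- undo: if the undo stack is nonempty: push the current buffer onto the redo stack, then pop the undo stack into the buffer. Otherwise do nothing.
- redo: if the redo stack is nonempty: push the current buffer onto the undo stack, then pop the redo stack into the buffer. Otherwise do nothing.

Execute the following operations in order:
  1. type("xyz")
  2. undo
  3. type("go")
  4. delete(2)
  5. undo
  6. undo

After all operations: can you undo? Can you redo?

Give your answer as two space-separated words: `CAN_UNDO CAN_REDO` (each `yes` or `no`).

Answer: no yes

Derivation:
After op 1 (type): buf='xyz' undo_depth=1 redo_depth=0
After op 2 (undo): buf='(empty)' undo_depth=0 redo_depth=1
After op 3 (type): buf='go' undo_depth=1 redo_depth=0
After op 4 (delete): buf='(empty)' undo_depth=2 redo_depth=0
After op 5 (undo): buf='go' undo_depth=1 redo_depth=1
After op 6 (undo): buf='(empty)' undo_depth=0 redo_depth=2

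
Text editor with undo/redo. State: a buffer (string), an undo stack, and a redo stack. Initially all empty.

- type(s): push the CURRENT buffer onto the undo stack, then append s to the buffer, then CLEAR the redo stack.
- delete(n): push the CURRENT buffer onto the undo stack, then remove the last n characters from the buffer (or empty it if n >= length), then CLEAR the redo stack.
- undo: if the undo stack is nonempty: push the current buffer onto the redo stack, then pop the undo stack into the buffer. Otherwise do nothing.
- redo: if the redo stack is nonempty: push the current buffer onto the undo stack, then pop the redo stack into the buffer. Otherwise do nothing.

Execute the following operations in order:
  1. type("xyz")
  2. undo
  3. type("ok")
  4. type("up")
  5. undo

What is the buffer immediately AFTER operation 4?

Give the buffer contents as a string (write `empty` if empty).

After op 1 (type): buf='xyz' undo_depth=1 redo_depth=0
After op 2 (undo): buf='(empty)' undo_depth=0 redo_depth=1
After op 3 (type): buf='ok' undo_depth=1 redo_depth=0
After op 4 (type): buf='okup' undo_depth=2 redo_depth=0

Answer: okup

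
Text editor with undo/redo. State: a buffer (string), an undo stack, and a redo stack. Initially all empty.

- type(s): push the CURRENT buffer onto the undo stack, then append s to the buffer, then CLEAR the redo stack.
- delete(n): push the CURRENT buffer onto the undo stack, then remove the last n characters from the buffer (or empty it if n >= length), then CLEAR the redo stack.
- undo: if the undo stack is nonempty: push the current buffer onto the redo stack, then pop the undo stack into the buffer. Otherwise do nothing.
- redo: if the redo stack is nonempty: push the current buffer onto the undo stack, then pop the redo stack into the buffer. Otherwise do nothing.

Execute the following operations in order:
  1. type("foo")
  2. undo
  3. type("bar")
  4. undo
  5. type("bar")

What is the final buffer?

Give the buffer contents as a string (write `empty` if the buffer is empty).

Answer: bar

Derivation:
After op 1 (type): buf='foo' undo_depth=1 redo_depth=0
After op 2 (undo): buf='(empty)' undo_depth=0 redo_depth=1
After op 3 (type): buf='bar' undo_depth=1 redo_depth=0
After op 4 (undo): buf='(empty)' undo_depth=0 redo_depth=1
After op 5 (type): buf='bar' undo_depth=1 redo_depth=0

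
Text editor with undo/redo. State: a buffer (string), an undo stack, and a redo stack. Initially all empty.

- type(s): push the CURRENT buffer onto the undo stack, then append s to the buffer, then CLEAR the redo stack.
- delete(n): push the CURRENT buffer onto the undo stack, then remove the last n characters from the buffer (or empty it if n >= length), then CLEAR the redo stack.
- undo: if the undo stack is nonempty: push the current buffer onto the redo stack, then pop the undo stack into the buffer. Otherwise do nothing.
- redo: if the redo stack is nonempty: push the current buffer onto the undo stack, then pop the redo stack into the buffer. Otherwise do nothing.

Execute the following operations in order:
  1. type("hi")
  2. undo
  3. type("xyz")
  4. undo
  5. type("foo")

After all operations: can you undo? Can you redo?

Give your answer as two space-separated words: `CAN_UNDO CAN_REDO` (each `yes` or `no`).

After op 1 (type): buf='hi' undo_depth=1 redo_depth=0
After op 2 (undo): buf='(empty)' undo_depth=0 redo_depth=1
After op 3 (type): buf='xyz' undo_depth=1 redo_depth=0
After op 4 (undo): buf='(empty)' undo_depth=0 redo_depth=1
After op 5 (type): buf='foo' undo_depth=1 redo_depth=0

Answer: yes no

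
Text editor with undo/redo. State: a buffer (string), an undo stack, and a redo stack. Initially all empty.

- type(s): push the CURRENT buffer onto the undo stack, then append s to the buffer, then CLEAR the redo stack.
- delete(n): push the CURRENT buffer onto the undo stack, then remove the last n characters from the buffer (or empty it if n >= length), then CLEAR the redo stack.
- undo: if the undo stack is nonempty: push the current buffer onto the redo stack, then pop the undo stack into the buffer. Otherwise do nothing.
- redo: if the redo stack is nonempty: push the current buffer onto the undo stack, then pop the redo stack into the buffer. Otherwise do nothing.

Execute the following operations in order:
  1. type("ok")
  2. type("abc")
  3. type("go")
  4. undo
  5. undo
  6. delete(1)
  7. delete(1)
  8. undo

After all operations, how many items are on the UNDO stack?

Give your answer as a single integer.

Answer: 2

Derivation:
After op 1 (type): buf='ok' undo_depth=1 redo_depth=0
After op 2 (type): buf='okabc' undo_depth=2 redo_depth=0
After op 3 (type): buf='okabcgo' undo_depth=3 redo_depth=0
After op 4 (undo): buf='okabc' undo_depth=2 redo_depth=1
After op 5 (undo): buf='ok' undo_depth=1 redo_depth=2
After op 6 (delete): buf='o' undo_depth=2 redo_depth=0
After op 7 (delete): buf='(empty)' undo_depth=3 redo_depth=0
After op 8 (undo): buf='o' undo_depth=2 redo_depth=1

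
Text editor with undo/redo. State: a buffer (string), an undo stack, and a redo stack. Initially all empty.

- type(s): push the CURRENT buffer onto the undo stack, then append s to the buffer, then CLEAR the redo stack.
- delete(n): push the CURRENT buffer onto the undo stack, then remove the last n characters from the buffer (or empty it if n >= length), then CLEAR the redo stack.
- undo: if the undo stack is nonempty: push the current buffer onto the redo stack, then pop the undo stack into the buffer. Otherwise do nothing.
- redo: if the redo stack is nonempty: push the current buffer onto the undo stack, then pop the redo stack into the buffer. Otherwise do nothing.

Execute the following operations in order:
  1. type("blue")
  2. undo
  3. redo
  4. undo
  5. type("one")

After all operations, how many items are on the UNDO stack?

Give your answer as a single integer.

After op 1 (type): buf='blue' undo_depth=1 redo_depth=0
After op 2 (undo): buf='(empty)' undo_depth=0 redo_depth=1
After op 3 (redo): buf='blue' undo_depth=1 redo_depth=0
After op 4 (undo): buf='(empty)' undo_depth=0 redo_depth=1
After op 5 (type): buf='one' undo_depth=1 redo_depth=0

Answer: 1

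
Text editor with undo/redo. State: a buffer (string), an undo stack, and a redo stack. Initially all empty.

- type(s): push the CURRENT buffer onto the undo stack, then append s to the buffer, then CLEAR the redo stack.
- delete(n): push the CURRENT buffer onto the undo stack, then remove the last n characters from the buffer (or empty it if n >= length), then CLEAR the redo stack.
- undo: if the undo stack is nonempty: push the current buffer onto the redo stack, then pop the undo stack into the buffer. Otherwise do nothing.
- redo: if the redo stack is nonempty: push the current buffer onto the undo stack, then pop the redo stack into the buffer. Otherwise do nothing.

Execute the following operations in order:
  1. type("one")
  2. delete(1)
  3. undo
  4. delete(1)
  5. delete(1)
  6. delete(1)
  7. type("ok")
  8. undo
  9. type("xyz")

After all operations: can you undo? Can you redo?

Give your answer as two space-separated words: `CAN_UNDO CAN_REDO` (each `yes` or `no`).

After op 1 (type): buf='one' undo_depth=1 redo_depth=0
After op 2 (delete): buf='on' undo_depth=2 redo_depth=0
After op 3 (undo): buf='one' undo_depth=1 redo_depth=1
After op 4 (delete): buf='on' undo_depth=2 redo_depth=0
After op 5 (delete): buf='o' undo_depth=3 redo_depth=0
After op 6 (delete): buf='(empty)' undo_depth=4 redo_depth=0
After op 7 (type): buf='ok' undo_depth=5 redo_depth=0
After op 8 (undo): buf='(empty)' undo_depth=4 redo_depth=1
After op 9 (type): buf='xyz' undo_depth=5 redo_depth=0

Answer: yes no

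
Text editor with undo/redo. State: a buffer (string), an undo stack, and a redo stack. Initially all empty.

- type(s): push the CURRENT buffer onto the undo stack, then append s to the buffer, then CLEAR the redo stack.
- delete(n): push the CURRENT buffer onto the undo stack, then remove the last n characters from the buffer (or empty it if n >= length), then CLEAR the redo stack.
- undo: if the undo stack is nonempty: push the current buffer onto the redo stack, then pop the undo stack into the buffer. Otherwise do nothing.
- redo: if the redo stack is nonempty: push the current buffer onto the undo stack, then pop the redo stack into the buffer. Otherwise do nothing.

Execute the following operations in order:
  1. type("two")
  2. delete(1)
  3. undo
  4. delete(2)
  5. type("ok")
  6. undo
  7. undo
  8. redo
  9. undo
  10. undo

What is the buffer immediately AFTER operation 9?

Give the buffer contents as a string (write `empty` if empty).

Answer: two

Derivation:
After op 1 (type): buf='two' undo_depth=1 redo_depth=0
After op 2 (delete): buf='tw' undo_depth=2 redo_depth=0
After op 3 (undo): buf='two' undo_depth=1 redo_depth=1
After op 4 (delete): buf='t' undo_depth=2 redo_depth=0
After op 5 (type): buf='tok' undo_depth=3 redo_depth=0
After op 6 (undo): buf='t' undo_depth=2 redo_depth=1
After op 7 (undo): buf='two' undo_depth=1 redo_depth=2
After op 8 (redo): buf='t' undo_depth=2 redo_depth=1
After op 9 (undo): buf='two' undo_depth=1 redo_depth=2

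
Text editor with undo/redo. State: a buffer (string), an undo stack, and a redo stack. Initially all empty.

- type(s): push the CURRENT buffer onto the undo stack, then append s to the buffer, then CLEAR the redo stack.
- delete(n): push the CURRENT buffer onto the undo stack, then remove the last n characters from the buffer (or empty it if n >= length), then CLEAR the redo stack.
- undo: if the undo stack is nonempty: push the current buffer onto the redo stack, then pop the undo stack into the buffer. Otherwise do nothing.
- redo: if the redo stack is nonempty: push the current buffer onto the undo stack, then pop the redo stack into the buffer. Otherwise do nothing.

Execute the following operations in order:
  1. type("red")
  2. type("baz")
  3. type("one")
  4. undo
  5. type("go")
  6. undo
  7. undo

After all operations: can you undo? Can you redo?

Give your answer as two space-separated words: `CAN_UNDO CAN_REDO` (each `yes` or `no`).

Answer: yes yes

Derivation:
After op 1 (type): buf='red' undo_depth=1 redo_depth=0
After op 2 (type): buf='redbaz' undo_depth=2 redo_depth=0
After op 3 (type): buf='redbazone' undo_depth=3 redo_depth=0
After op 4 (undo): buf='redbaz' undo_depth=2 redo_depth=1
After op 5 (type): buf='redbazgo' undo_depth=3 redo_depth=0
After op 6 (undo): buf='redbaz' undo_depth=2 redo_depth=1
After op 7 (undo): buf='red' undo_depth=1 redo_depth=2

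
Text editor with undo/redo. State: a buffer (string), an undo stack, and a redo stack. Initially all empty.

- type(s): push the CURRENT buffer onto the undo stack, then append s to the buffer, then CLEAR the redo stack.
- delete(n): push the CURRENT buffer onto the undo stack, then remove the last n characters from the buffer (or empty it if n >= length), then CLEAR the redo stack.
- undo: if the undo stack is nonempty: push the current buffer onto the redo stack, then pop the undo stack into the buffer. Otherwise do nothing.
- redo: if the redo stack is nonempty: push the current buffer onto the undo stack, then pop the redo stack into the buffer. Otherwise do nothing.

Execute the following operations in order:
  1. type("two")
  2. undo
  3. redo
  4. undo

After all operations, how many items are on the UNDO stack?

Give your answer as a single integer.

After op 1 (type): buf='two' undo_depth=1 redo_depth=0
After op 2 (undo): buf='(empty)' undo_depth=0 redo_depth=1
After op 3 (redo): buf='two' undo_depth=1 redo_depth=0
After op 4 (undo): buf='(empty)' undo_depth=0 redo_depth=1

Answer: 0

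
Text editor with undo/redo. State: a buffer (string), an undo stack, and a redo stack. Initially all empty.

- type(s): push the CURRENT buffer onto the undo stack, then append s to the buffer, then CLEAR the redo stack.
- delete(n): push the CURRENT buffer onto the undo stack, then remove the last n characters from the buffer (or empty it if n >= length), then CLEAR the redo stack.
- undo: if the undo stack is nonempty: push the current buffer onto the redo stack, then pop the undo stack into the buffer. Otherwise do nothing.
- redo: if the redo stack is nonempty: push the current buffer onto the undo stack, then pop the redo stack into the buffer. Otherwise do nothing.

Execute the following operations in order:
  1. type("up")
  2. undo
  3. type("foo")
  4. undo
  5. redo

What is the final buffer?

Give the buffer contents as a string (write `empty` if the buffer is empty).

After op 1 (type): buf='up' undo_depth=1 redo_depth=0
After op 2 (undo): buf='(empty)' undo_depth=0 redo_depth=1
After op 3 (type): buf='foo' undo_depth=1 redo_depth=0
After op 4 (undo): buf='(empty)' undo_depth=0 redo_depth=1
After op 5 (redo): buf='foo' undo_depth=1 redo_depth=0

Answer: foo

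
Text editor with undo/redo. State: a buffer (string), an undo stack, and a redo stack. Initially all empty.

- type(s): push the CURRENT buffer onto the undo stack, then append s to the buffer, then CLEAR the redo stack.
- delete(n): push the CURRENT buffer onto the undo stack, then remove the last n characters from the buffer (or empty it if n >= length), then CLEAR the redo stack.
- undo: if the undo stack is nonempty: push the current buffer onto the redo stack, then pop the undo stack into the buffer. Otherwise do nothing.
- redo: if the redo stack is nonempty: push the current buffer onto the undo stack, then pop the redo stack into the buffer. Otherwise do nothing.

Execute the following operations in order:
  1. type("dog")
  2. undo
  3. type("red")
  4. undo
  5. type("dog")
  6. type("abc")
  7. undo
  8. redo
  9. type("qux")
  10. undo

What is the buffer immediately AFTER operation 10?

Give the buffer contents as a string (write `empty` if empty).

Answer: dogabc

Derivation:
After op 1 (type): buf='dog' undo_depth=1 redo_depth=0
After op 2 (undo): buf='(empty)' undo_depth=0 redo_depth=1
After op 3 (type): buf='red' undo_depth=1 redo_depth=0
After op 4 (undo): buf='(empty)' undo_depth=0 redo_depth=1
After op 5 (type): buf='dog' undo_depth=1 redo_depth=0
After op 6 (type): buf='dogabc' undo_depth=2 redo_depth=0
After op 7 (undo): buf='dog' undo_depth=1 redo_depth=1
After op 8 (redo): buf='dogabc' undo_depth=2 redo_depth=0
After op 9 (type): buf='dogabcqux' undo_depth=3 redo_depth=0
After op 10 (undo): buf='dogabc' undo_depth=2 redo_depth=1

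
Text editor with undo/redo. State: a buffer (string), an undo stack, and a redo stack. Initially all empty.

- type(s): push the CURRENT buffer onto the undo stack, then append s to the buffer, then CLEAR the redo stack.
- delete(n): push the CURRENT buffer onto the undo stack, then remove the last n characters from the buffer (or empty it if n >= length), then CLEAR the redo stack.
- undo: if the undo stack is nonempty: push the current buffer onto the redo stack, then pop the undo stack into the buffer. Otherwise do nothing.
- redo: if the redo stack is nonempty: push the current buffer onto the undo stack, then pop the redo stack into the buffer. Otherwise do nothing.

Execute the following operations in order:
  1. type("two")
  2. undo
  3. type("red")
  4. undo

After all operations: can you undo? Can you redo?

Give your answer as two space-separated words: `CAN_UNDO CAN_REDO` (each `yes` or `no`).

Answer: no yes

Derivation:
After op 1 (type): buf='two' undo_depth=1 redo_depth=0
After op 2 (undo): buf='(empty)' undo_depth=0 redo_depth=1
After op 3 (type): buf='red' undo_depth=1 redo_depth=0
After op 4 (undo): buf='(empty)' undo_depth=0 redo_depth=1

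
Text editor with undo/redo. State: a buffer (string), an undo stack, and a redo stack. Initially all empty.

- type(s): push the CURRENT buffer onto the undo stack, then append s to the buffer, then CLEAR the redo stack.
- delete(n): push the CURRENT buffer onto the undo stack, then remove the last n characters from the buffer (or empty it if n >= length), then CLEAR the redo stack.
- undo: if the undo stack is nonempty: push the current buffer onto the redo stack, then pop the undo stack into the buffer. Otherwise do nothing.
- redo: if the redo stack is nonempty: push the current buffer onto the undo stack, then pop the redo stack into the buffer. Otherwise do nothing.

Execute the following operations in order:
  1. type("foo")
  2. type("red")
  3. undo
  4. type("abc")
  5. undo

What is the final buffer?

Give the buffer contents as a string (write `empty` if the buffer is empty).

Answer: foo

Derivation:
After op 1 (type): buf='foo' undo_depth=1 redo_depth=0
After op 2 (type): buf='foored' undo_depth=2 redo_depth=0
After op 3 (undo): buf='foo' undo_depth=1 redo_depth=1
After op 4 (type): buf='fooabc' undo_depth=2 redo_depth=0
After op 5 (undo): buf='foo' undo_depth=1 redo_depth=1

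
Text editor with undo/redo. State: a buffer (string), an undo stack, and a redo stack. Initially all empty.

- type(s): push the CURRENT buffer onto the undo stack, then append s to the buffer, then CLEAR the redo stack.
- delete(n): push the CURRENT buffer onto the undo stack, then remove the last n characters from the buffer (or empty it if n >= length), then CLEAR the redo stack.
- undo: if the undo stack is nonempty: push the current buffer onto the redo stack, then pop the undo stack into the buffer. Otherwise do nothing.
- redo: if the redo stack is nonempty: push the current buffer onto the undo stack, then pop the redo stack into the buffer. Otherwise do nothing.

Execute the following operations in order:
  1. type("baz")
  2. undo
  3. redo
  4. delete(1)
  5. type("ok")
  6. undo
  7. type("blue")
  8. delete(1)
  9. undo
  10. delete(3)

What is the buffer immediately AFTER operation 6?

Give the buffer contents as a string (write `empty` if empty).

Answer: ba

Derivation:
After op 1 (type): buf='baz' undo_depth=1 redo_depth=0
After op 2 (undo): buf='(empty)' undo_depth=0 redo_depth=1
After op 3 (redo): buf='baz' undo_depth=1 redo_depth=0
After op 4 (delete): buf='ba' undo_depth=2 redo_depth=0
After op 5 (type): buf='baok' undo_depth=3 redo_depth=0
After op 6 (undo): buf='ba' undo_depth=2 redo_depth=1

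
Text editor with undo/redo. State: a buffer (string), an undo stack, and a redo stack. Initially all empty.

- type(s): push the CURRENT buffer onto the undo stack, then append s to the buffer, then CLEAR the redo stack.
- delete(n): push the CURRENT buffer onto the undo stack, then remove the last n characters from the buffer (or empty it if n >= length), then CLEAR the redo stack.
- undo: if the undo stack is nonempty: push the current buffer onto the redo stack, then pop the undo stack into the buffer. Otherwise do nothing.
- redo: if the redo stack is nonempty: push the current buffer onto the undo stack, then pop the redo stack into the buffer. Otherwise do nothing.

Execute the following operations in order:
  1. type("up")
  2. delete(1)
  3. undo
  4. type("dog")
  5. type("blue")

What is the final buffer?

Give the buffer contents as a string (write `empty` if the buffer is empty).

After op 1 (type): buf='up' undo_depth=1 redo_depth=0
After op 2 (delete): buf='u' undo_depth=2 redo_depth=0
After op 3 (undo): buf='up' undo_depth=1 redo_depth=1
After op 4 (type): buf='updog' undo_depth=2 redo_depth=0
After op 5 (type): buf='updogblue' undo_depth=3 redo_depth=0

Answer: updogblue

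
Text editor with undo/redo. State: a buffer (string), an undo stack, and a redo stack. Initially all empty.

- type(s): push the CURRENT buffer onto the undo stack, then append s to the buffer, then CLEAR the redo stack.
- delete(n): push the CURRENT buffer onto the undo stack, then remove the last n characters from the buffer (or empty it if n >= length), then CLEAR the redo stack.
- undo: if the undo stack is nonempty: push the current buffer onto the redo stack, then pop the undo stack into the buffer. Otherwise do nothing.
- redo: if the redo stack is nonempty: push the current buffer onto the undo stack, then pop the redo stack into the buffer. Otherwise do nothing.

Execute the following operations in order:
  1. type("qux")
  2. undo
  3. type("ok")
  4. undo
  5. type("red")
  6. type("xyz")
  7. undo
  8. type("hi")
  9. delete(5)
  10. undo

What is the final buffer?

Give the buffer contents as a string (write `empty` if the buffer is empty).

After op 1 (type): buf='qux' undo_depth=1 redo_depth=0
After op 2 (undo): buf='(empty)' undo_depth=0 redo_depth=1
After op 3 (type): buf='ok' undo_depth=1 redo_depth=0
After op 4 (undo): buf='(empty)' undo_depth=0 redo_depth=1
After op 5 (type): buf='red' undo_depth=1 redo_depth=0
After op 6 (type): buf='redxyz' undo_depth=2 redo_depth=0
After op 7 (undo): buf='red' undo_depth=1 redo_depth=1
After op 8 (type): buf='redhi' undo_depth=2 redo_depth=0
After op 9 (delete): buf='(empty)' undo_depth=3 redo_depth=0
After op 10 (undo): buf='redhi' undo_depth=2 redo_depth=1

Answer: redhi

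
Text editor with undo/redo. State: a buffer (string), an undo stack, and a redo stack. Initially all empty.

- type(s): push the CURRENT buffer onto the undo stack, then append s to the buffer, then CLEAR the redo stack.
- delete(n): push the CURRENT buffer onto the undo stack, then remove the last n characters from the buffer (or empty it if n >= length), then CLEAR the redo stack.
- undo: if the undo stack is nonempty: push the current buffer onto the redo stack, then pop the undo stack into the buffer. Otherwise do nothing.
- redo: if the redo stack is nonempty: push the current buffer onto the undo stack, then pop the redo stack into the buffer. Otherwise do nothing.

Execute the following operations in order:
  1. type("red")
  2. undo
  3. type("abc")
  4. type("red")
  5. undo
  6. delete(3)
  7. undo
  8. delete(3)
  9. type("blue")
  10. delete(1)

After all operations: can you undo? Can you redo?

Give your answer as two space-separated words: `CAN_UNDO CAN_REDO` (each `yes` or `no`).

After op 1 (type): buf='red' undo_depth=1 redo_depth=0
After op 2 (undo): buf='(empty)' undo_depth=0 redo_depth=1
After op 3 (type): buf='abc' undo_depth=1 redo_depth=0
After op 4 (type): buf='abcred' undo_depth=2 redo_depth=0
After op 5 (undo): buf='abc' undo_depth=1 redo_depth=1
After op 6 (delete): buf='(empty)' undo_depth=2 redo_depth=0
After op 7 (undo): buf='abc' undo_depth=1 redo_depth=1
After op 8 (delete): buf='(empty)' undo_depth=2 redo_depth=0
After op 9 (type): buf='blue' undo_depth=3 redo_depth=0
After op 10 (delete): buf='blu' undo_depth=4 redo_depth=0

Answer: yes no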